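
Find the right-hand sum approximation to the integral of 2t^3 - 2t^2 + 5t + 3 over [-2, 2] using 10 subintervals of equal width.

11.52

Δt = (2 − (-2))/10 = 0.4.
Right endpoints: -1.6, -1.2, -0.8, -0.4, 0, 0.4, 0.8, 1.2, 1.6, 2.
f(-1.6) = -18.312, f(-1.2) = -9.336, f(-0.8) = -3.304, f(-0.4) = 0.552, f(0) = 3, f(0.4) = 4.808, f(0.8) = 6.744, f(1.2) = 9.576, f(1.6) = 14.072, f(2) = 21.
Sum = Δt · [f(-1.6) + f(-1.2) + f(-0.8) + ...].
Sum = 11.52.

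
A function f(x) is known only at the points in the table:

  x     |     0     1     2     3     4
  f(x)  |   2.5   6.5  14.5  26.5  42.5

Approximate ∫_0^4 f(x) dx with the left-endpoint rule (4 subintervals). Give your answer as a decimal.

50

Δx = 1.
Sum = 1·[2.5 + 6.5 + 14.5 + 26.5] = 50.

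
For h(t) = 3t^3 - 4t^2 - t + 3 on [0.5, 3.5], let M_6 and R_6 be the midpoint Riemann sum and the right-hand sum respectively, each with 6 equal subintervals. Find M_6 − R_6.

M_6 = 57.625.
R_6 = 79.5625.
M_6 − R_6 = -21.9375.

-21.9375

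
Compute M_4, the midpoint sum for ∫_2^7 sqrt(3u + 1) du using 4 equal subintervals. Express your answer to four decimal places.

18.8312

Δu = (7 − 2)/4 = 1.25.
Midpoints: 2.625, 3.875, 5.125, 6.375.
f(2.625) ≈ 2.9791, f(3.875) ≈ 3.5532, f(5.125) ≈ 4.0466, f(6.375) ≈ 4.4861.
Sum = Δu · [f(2.625) + f(3.875) + f(5.125) + f(6.375)].
Sum ≈ 18.8312.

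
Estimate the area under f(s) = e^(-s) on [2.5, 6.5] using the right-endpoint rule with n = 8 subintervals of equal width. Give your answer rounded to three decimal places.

Δs = (6.5 − 2.5)/8 = 0.5.
Right endpoints: 3, 3.5, 4, 4.5, 5, 5.5, 6, 6.5.
f(3) ≈ 0.050, f(3.5) ≈ 0.030, f(4) ≈ 0.018, f(4.5) ≈ 0.011, f(5) ≈ 0.007, f(5.5) ≈ 0.004, f(6) ≈ 0.002, f(6.5) ≈ 0.002.
Sum = Δs · [f(3) + f(3.5) + f(4) + ...].
Sum ≈ 0.062.

0.062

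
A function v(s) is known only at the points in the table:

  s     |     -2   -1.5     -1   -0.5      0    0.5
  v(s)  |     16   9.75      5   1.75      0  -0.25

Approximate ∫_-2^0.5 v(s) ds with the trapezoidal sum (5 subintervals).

12.1875

Δs = 0.5.
T_5 = (0.5/2)·[16 + 2·9.75 + 2·5 + 2·1.75 + 2·0 + (-0.25)] = 12.1875.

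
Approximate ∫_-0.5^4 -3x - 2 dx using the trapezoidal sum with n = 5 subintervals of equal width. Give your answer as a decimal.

-32.625

Δx = (4 − (-0.5))/5 = 0.9.
f(-0.5) = -0.5, f(0.4) = -3.2, f(1.3) = -5.9, f(2.2) = -8.6, f(3.1) = -11.3, f(4) = -14.
T_5 = (Δx/2)·[f(x_0) + 2f(x_1) + ... + 2f(x_{4}) + f(x_5)].
Sum = -32.625.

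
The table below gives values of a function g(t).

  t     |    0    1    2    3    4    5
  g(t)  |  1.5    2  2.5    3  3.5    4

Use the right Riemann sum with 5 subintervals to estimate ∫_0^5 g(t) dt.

15

Δt = 1.
Sum = 1·[2 + 2.5 + 3 + 3.5 + 4] = 15.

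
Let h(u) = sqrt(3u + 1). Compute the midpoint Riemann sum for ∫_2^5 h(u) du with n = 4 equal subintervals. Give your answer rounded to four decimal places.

10.1111

Δu = (5 − 2)/4 = 0.75.
Midpoints: 2.375, 3.125, 3.875, 4.625.
h(2.375) ≈ 2.8504, h(3.125) ≈ 3.2210, h(3.875) ≈ 3.5532, h(4.625) ≈ 3.8568.
Sum = Δu · [h(2.375) + h(3.125) + h(3.875) + h(4.625)].
Sum ≈ 10.1111.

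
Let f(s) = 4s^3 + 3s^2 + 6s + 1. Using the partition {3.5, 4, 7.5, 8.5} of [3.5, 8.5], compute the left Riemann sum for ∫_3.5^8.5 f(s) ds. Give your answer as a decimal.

Subinterval widths: 0.5, 3.5, 1.
Left endpoints: 3.5, 4, 7.5.
f(3.5) = 230.25, f(4) = 329, f(7.5) = 1902.25.
Sum = Σ Δs_i · f(s_i).
Sum = 3168.875.

3168.875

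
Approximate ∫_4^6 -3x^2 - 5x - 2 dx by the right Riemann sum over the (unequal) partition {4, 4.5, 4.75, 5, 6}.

-231.484375

Subinterval widths: 0.5, 0.25, 0.25, 1.
Right endpoints: 4.5, 4.75, 5, 6.
f(4.5) = -85.25, f(4.75) = -93.4375, f(5) = -102, f(6) = -140.
Sum = Σ Δx_i · f(x_i).
Sum = -231.484375.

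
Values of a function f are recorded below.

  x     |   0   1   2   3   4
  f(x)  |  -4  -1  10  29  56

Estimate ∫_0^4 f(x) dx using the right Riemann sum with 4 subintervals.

Δx = 1.
Sum = 1·[(-1) + 10 + 29 + 56] = 94.

94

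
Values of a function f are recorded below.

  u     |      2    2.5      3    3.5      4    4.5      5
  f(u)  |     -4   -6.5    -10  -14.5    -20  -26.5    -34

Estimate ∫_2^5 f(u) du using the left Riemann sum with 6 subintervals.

-40.75

Δu = 0.5.
Sum = 0.5·[(-4) + (-6.5) + (-10) + (-14.5) + (-20) + (-26.5)] = -40.75.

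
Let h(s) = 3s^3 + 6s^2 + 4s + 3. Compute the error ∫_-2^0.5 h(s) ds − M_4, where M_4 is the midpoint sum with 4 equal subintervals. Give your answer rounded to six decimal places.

Exact integral: ∫_-2^0.5 h(s) ds = 4.296875.
M_4 ≈ 4.35791016.
Error ≈ 4.296875 − 4.35791016 ≈ -0.061035.

-0.061035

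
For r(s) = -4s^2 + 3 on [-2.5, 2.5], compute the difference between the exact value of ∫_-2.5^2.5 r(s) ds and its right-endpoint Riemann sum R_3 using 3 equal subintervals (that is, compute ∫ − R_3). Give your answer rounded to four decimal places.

Exact integral: ∫_-2.5^2.5 r(s) ds ≈ -26.666667.
R_3 ≈ -35.925926.
Error ≈ -26.666667 − (-35.925926) ≈ 9.2593.

9.2593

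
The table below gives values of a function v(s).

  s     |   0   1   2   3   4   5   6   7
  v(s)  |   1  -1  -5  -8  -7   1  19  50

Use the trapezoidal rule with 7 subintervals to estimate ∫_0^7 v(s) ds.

Δs = 1.
T_7 = (1/2)·[1 + 2·(-1) + 2·(-5) + 2·(-8) + 2·(-7) + 2·1 + 2·19 + 50] = 24.5.

24.5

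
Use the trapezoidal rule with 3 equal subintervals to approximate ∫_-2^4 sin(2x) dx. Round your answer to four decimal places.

0.2326

Δx = (4 − (-2))/3 = 2.
f(-2) ≈ 0.7568, f(0) ≈ 0.0000, f(2) ≈ -0.7568, f(4) ≈ 0.9894.
T_3 = (Δx/2)·[f(x_0) + 2f(x_1) + 2f(x_2) + f(x_3)].
Sum ≈ 0.2326.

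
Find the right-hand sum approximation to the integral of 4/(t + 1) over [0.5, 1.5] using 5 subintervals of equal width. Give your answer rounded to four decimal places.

1.9404

Δt = (1.5 − 0.5)/5 = 0.2.
Right endpoints: 0.7, 0.9, 1.1, 1.3, 1.5.
f(0.7) = 40/17, f(0.9) = 40/19, f(1.1) = 40/21, f(1.3) = 40/23, f(1.5) = 1.6.
Sum = Δt · [f(0.7) + f(0.9) + f(1.1) + f(1.3) + f(1.5)].
Sum ≈ 1.9404.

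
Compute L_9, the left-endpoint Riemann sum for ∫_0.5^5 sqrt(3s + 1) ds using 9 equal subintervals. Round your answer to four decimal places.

12.7272

Δs = (5 − 0.5)/9 = 0.5.
Left endpoints: 0.5, 1, 1.5, 2, 2.5, 3, 3.5, 4, 4.5.
f(0.5) ≈ 1.5811, f(1) ≈ 2.0000, f(1.5) ≈ 2.3452, f(2) ≈ 2.6458, f(2.5) ≈ 2.9155, f(3) ≈ 3.1623, f(3.5) ≈ 3.3912, f(4) ≈ 3.6056, f(4.5) ≈ 3.8079.
Sum = Δs · [f(0.5) + f(1) + f(1.5) + ...].
Sum ≈ 12.7272.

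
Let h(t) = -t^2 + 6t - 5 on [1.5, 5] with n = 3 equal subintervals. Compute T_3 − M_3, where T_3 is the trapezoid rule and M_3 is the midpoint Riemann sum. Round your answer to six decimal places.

-1.190972

T_3 ≈ 9.41435185.
M_3 ≈ 10.60532407.
T_3 − M_3 ≈ -1.190972.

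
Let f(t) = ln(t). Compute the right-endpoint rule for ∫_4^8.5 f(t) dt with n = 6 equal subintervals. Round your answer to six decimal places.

8.421857

Δt = (8.5 − 4)/6 = 0.75.
Right endpoints: 4.75, 5.5, 6.25, 7, 7.75, 8.5.
f(4.75) ≈ 1.558145, f(5.5) ≈ 1.704748, f(6.25) ≈ 1.832581, f(7) ≈ 1.945910, f(7.75) ≈ 2.047693, f(8.5) ≈ 2.140066.
Sum = Δt · [f(4.75) + f(5.5) + f(6.25) + ...].
Sum ≈ 8.421857.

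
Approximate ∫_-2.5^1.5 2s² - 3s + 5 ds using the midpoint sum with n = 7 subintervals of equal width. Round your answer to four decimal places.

Δs = (1.5 − (-2.5))/7 = 4/7.
Midpoints: -31/14, -23/14, -15/14, -0.5, 1/14, 9/14, 17/14.
f(-31/14) = 1051/49, f(-23/14) = 751/49, f(-15/14) = 515/49, f(-0.5) = 7, f(1/14) = 235/49, f(9/14) = 191/49, f(17/14) = 211/49.
Sum = Δs · [f(-31/14) + f(-23/14) + f(-15/14) + ...].
Sum ≈ 38.4490.

38.4490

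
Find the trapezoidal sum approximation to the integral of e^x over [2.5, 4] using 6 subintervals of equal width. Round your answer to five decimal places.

Δx = (4 − 2.5)/6 = 0.25.
f(2.5) ≈ 12.18249, f(2.75) ≈ 15.64263, f(3) ≈ 20.08554, f(3.25) ≈ 25.79034, f(3.5) ≈ 33.11545, f(3.75) ≈ 42.52108, f(4) ≈ 54.59815.
T_6 = (Δx/2)·[f(x_0) + 2f(x_1) + ... + 2f(x_{5}) + f(x_6)].
Sum ≈ 42.63634.

42.63634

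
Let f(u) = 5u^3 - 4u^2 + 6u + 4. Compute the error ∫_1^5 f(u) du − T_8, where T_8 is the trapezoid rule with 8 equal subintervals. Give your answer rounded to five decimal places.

-6.83333

Exact integral: ∫_1^5 f(u) du ≈ 702.6666667.
T_8 = 709.5.
Error ≈ 702.6666667 − 709.5 ≈ -6.83333.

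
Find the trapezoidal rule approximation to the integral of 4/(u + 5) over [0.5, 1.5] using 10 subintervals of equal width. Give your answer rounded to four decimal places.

0.6682

Δu = (1.5 − 0.5)/10 = 0.1.
f(0.5) = 8/11, f(0.6) = 5/7, f(0.7) = 40/57, f(0.8) = 20/29, f(0.9) = 40/59, f(1) = 2/3, f(1.1) = 40/61, f(1.2) = 20/31, f(1.3) = 40/63, f(1.4) = 0.625, f(1.5) = 8/13.
T_10 = (Δu/2)·[f(u_0) + 2f(u_1) + ... + 2f(u_{9}) + f(u_10)].
Sum ≈ 0.6682.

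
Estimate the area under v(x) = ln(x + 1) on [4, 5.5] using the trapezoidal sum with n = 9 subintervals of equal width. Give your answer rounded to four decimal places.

2.6194

Δx = (5.5 − 4)/9 = 1/6.
v(4) ≈ 1.6094, v(25/6) ≈ 1.6422, v(13/3) ≈ 1.6740, v(4.5) ≈ 1.7047, v(14/3) ≈ 1.7346, v(29/6) ≈ 1.7636, v(5) ≈ 1.7918, v(31/6) ≈ 1.8192, v(16/3) ≈ 1.8458, v(5.5) ≈ 1.8718.
T_9 = (Δx/2)·[v(x_0) + 2v(x_1) + ... + 2v(x_{8}) + v(x_9)].
Sum ≈ 2.6194.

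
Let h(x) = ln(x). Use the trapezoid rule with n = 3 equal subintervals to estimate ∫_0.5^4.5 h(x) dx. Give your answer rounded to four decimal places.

Δx = (4.5 − 0.5)/3 = 4/3.
h(0.5) ≈ -0.6931, h(11/6) ≈ 0.6061, h(19/6) ≈ 1.1527, h(4.5) ≈ 1.5041.
T_3 = (Δx/2)·[h(x_0) + 2h(x_1) + 2h(x_2) + h(x_3)].
Sum ≈ 2.8857.

2.8857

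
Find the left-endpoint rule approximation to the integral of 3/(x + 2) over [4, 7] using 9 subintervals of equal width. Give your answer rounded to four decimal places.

Δx = (7 − 4)/9 = 1/3.
Left endpoints: 4, 13/3, 14/3, 5, 16/3, 17/3, 6, 19/3, 20/3.
f(4) = 0.5, f(13/3) = 9/19, f(14/3) = 0.45, f(5) = 3/7, f(16/3) = 9/22, f(17/3) = 9/23, f(6) = 0.375, f(19/3) = 0.36, f(20/3) = 9/26.
Sum = Δx · [f(4) + f(13/3) + f(14/3) + ...].
Sum ≈ 1.2446.

1.2446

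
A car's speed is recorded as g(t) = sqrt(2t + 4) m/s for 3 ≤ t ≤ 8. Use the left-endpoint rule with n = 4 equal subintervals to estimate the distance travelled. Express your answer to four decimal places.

Δt = (8 − 3)/4 = 1.25.
Left endpoints: 3, 4.25, 5.5, 6.75.
g(3) ≈ 3.1623, g(4.25) ≈ 3.5355, g(5.5) ≈ 3.8730, g(6.75) ≈ 4.1833.
Sum = Δt · [g(3) + g(4.25) + g(5.5) + g(6.75)].
Sum ≈ 18.4426.

18.4426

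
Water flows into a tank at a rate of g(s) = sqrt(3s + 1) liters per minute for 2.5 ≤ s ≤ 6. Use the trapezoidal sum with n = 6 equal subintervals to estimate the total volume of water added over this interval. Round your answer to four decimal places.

Δs = (6 − 2.5)/6 = 7/12.
g(2.5) ≈ 2.9155, g(37/12) ≈ 3.2016, g(11/3) ≈ 3.4641, g(4.25) ≈ 3.7081, g(29/6) ≈ 3.9370, g(65/12) ≈ 4.1533, g(6) ≈ 4.3589.
T_6 = (Δs/2)·[g(s_0) + 2g(s_1) + ... + 2g(s_{5}) + g(s_6)].
Sum ≈ 12.8924.

12.8924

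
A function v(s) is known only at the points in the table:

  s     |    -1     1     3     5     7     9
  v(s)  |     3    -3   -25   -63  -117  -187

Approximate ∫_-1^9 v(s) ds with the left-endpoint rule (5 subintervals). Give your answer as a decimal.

Δs = 2.
Sum = 2·[3 + (-3) + (-25) + (-63) + (-117)] = -410.

-410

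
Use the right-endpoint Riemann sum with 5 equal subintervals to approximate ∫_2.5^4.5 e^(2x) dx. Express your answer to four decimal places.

Δx = (4.5 − 2.5)/5 = 0.4.
Right endpoints: 2.9, 3.3, 3.7, 4.1, 4.5.
f(2.9) ≈ 330.2996, f(3.3) ≈ 735.0952, f(3.7) ≈ 1635.9844, f(4.1) ≈ 3640.9503, f(4.5) ≈ 8103.0839.
Sum = Δx · [f(2.9) + f(3.3) + f(3.7) + f(4.1) + f(4.5)].
Sum ≈ 5778.1654.

5778.1654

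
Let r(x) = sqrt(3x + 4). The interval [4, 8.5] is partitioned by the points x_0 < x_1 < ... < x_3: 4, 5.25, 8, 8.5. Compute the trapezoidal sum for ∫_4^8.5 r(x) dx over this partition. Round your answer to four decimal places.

Subinterval widths: 1.25, 2.75, 0.5.
r(4) ≈ 4.0000, r(5.25) ≈ 4.4441, r(8) ≈ 5.2915, r(8.5) ≈ 5.4314.
On each subinterval the trapezoid contributes (Δx_i/2)·[r(x_{i-1}) + r(x_i)].
Sum ≈ 21.3447.

21.3447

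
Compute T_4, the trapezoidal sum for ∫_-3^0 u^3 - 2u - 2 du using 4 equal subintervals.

Δu = (0 − (-3))/4 = 0.75.
f(-3) = -23, f(-2.25) = -8.890625, f(-1.5) = -2.375, f(-0.75) = -0.921875, f(0) = -2.
T_4 = (Δu/2)·[f(u_0) + 2f(u_1) + 2f(u_2) + 2f(u_3) + f(u_4)].
Sum = -18.515625.

-18.515625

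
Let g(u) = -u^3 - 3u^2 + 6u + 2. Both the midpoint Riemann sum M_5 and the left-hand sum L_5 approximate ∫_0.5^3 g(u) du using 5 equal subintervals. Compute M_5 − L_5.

-8.2421875

M_5 = -15.4296875.
L_5 = -7.1875.
M_5 − L_5 = -8.2421875.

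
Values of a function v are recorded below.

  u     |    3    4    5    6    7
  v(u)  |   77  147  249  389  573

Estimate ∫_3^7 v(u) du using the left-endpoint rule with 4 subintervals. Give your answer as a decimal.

Δu = 1.
Sum = 1·[77 + 147 + 249 + 389] = 862.

862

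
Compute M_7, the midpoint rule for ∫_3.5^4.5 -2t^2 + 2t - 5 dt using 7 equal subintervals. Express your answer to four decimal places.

-29.1633

Δt = (4.5 − 3.5)/7 = 1/7.
Midpoints: 25/7, 26/7, 27/7, 4, 29/7, 30/7, 31/7.
f(25/7) = -1145/49, f(26/7) = -1233/49, f(27/7) = -1325/49, f(4) = -29, f(29/7) = -1521/49, f(30/7) = -1625/49, f(31/7) = -1733/49.
Sum = Δt · [f(25/7) + f(26/7) + f(27/7) + ...].
Sum ≈ -29.1633.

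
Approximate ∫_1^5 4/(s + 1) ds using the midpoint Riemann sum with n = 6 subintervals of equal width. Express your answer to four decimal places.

Δs = (5 − 1)/6 = 2/3.
Midpoints: 4/3, 2, 8/3, 10/3, 4, 14/3.
f(4/3) = 12/7, f(2) = 4/3, f(8/3) = 12/11, f(10/3) = 12/13, f(4) = 0.8, f(14/3) = 12/17.
Sum = Δs · [f(4/3) + f(2) + f(8/3) + ...].
Sum ≈ 4.3783.

4.3783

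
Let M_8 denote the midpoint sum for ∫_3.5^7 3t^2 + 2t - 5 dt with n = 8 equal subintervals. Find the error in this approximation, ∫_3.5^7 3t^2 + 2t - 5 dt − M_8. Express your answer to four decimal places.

Exact integral: ∫_3.5^7 f(t) dt = 319.375.
M_8 ≈ 319.207520.
Error ≈ 319.375 − 319.207520 ≈ 0.1675.

0.1675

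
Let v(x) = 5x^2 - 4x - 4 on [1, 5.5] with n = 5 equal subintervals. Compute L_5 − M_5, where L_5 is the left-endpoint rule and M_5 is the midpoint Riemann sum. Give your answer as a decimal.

L_5 = 144.45.
M_5 = 197.60625.
L_5 − M_5 = -53.15625.

-53.15625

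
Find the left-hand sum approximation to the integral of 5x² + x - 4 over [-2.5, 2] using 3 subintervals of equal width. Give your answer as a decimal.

33.75

Δx = (2 − (-2.5))/3 = 1.5.
Left endpoints: -2.5, -1, 0.5.
f(-2.5) = 24.75, f(-1) = 0, f(0.5) = -2.25.
Sum = Δx · [f(-2.5) + f(-1) + f(0.5)].
Sum = 33.75.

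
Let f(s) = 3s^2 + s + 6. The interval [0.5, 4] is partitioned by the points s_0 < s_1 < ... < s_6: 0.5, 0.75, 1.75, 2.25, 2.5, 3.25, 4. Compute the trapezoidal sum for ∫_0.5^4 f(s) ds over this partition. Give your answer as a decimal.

Subinterval widths: 0.25, 1, 0.5, 0.25, 0.75, 0.75.
f(0.5) = 7.25, f(0.75) = 8.4375, f(1.75) = 16.9375, f(2.25) = 23.4375, f(2.5) = 27.25, f(3.25) = 40.9375, f(4) = 58.
On each subinterval the trapezoid contributes (Δs_i/2)·[f(s_{i-1}) + f(s_i)].
Sum = 93.75.

93.75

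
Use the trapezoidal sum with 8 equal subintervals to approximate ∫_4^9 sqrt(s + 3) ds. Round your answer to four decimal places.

Δs = (9 − 4)/8 = 0.625.
f(4) ≈ 2.6458, f(4.625) ≈ 2.7613, f(5.25) ≈ 2.8723, f(5.875) ≈ 2.9791, f(6.5) ≈ 3.0822, f(7.125) ≈ 3.1820, f(7.75) ≈ 3.2787, f(8.375) ≈ 3.3727, f(9) ≈ 3.4641.
T_8 = (Δs/2)·[f(s_0) + 2f(s_1) + ... + 2f(s_{7}) + f(s_8)].
Sum ≈ 15.3645.

15.3645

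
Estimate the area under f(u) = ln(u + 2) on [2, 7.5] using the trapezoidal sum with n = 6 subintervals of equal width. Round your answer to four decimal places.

10.3320

Δu = (7.5 − 2)/6 = 11/12.
f(2) ≈ 1.3863, f(35/12) ≈ 1.5926, f(23/6) ≈ 1.7636, f(4.75) ≈ 1.9095, f(17/3) ≈ 2.0369, f(79/12) ≈ 2.1498, f(7.5) ≈ 2.2513.
T_6 = (Δu/2)·[f(u_0) + 2f(u_1) + ... + 2f(u_{5}) + f(u_6)].
Sum ≈ 10.3320.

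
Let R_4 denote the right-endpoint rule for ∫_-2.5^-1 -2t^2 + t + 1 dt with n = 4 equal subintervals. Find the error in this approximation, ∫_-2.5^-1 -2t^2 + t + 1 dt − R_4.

Exact integral: ∫_-2.5^-1 f(t) dt = -10.875.
R_4 = -8.6953125.
Error = -10.875 − (-8.6953125) = -2.1796875.

-2.1796875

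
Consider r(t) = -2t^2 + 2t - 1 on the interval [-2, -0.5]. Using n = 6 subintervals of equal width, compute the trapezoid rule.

Δt = (-0.5 − (-2))/6 = 0.25.
r(-2) = -13, r(-1.75) = -10.625, r(-1.5) = -8.5, r(-1.25) = -6.625, r(-1) = -5, r(-0.75) = -3.625, r(-0.5) = -2.5.
T_6 = (Δt/2)·[r(t_0) + 2r(t_1) + ... + 2r(t_{5}) + r(t_6)].
Sum = -10.53125.

-10.53125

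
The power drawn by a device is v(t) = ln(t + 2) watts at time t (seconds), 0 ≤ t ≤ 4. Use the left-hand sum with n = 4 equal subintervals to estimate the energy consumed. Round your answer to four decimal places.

4.7875

Δt = (4 − 0)/4 = 1.
Left endpoints: 0, 1, 2, 3.
v(0) ≈ 0.6931, v(1) ≈ 1.0986, v(2) ≈ 1.3863, v(3) ≈ 1.6094.
Sum = Δt · [v(0) + v(1) + v(2) + v(3)].
Sum ≈ 4.7875.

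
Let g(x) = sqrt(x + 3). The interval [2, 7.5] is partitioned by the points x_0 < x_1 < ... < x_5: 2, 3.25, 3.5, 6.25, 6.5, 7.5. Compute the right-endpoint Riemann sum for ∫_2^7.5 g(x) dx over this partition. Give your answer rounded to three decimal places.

16.137

Subinterval widths: 1.25, 0.25, 2.75, 0.25, 1.
Right endpoints: 3.25, 3.5, 6.25, 6.5, 7.5.
g(3.25) ≈ 2.500, g(3.5) ≈ 2.550, g(6.25) ≈ 3.041, g(6.5) ≈ 3.082, g(7.5) ≈ 3.240.
Sum = Σ Δx_i · g(x_i).
Sum ≈ 16.137.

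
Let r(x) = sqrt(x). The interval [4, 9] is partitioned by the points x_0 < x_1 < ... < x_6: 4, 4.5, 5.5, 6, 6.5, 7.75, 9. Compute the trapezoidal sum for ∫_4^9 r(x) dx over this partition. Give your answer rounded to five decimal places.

12.66031

Subinterval widths: 0.5, 1, 0.5, 0.5, 1.25, 1.25.
r(4) ≈ 2.00000, r(4.5) ≈ 2.12132, r(5.5) ≈ 2.34521, r(6) ≈ 2.44949, r(6.5) ≈ 2.54951, r(7.75) ≈ 2.78388, r(9) ≈ 3.00000.
On each subinterval the trapezoid contributes (Δx_i/2)·[r(x_{i-1}) + r(x_i)].
Sum ≈ 12.66031.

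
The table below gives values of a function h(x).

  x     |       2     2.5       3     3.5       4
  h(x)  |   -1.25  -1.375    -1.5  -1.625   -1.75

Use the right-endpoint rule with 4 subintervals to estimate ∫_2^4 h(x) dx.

-3.125

Δx = 0.5.
Sum = 0.5·[(-1.375) + (-1.5) + (-1.625) + (-1.75)] = -3.125.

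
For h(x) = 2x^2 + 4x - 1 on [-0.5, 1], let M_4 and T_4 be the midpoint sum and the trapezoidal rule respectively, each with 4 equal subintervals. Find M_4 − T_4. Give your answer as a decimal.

-0.10546875

M_4 = 0.71484375.
T_4 = 0.8203125.
M_4 − T_4 = -0.10546875.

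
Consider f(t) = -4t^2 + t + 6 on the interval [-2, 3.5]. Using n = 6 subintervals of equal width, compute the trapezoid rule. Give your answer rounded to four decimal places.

-33.7894

Δt = (3.5 − (-2))/6 = 11/12.
f(-2) = -12, f(-13/12) = 2/9, f(-1/6) = 103/18, f(0.75) = 4.5, f(5/3) = -31/9, f(31/12) = -163/9, f(3.5) = -39.5.
T_6 = (Δt/2)·[f(t_0) + 2f(t_1) + ... + 2f(t_{5}) + f(t_6)].
Sum ≈ -33.7894.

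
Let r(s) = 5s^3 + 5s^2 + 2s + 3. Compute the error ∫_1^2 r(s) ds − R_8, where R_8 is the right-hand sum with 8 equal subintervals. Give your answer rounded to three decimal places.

-3.322

Exact integral: ∫_1^2 r(s) ds ≈ 36.41667.
R_8 = 39.73828125.
Error ≈ 36.41667 − 39.73828125 ≈ -3.322.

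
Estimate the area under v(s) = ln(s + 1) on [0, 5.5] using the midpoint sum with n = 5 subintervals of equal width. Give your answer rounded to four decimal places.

Δs = (5.5 − 0)/5 = 1.1.
Midpoints: 0.55, 1.65, 2.75, 3.85, 4.95.
v(0.55) ≈ 0.4383, v(1.65) ≈ 0.9746, v(2.75) ≈ 1.3218, v(3.85) ≈ 1.5790, v(4.95) ≈ 1.7834.
Sum = Δs · [v(0.55) + v(1.65) + v(2.75) + v(3.85) + v(4.95)].
Sum ≈ 6.7066.

6.7066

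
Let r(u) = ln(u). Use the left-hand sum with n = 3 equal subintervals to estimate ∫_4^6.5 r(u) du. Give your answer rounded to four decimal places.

Δu = (6.5 − 4)/3 = 5/6.
Left endpoints: 4, 29/6, 17/3.
r(4) ≈ 1.3863, r(29/6) ≈ 1.5755, r(17/3) ≈ 1.7346.
Sum = Δu · [r(4) + r(29/6) + r(17/3)].
Sum ≈ 3.9137.

3.9137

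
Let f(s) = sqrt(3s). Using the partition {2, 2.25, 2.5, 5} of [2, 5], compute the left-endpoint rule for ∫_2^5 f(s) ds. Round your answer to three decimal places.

8.108

Subinterval widths: 0.25, 0.25, 2.5.
Left endpoints: 2, 2.25, 2.5.
f(2) ≈ 2.449, f(2.25) ≈ 2.598, f(2.5) ≈ 2.739.
Sum = Σ Δs_i · f(s_i).
Sum ≈ 8.108.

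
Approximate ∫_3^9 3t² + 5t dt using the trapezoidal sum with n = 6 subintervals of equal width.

885

Δt = (9 − 3)/6 = 1.
f(3) = 42, f(4) = 68, f(5) = 100, f(6) = 138, f(7) = 182, f(8) = 232, f(9) = 288.
T_6 = (Δt/2)·[f(t_0) + 2f(t_1) + ... + 2f(t_{5}) + f(t_6)].
Sum = 885.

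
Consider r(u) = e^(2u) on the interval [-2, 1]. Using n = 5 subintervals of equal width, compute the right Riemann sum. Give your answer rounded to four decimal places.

6.3286

Δu = (1 − (-2))/5 = 0.6.
Right endpoints: -1.4, -0.8, -0.2, 0.4, 1.
r(-1.4) ≈ 0.0608, r(-0.8) ≈ 0.2019, r(-0.2) ≈ 0.6703, r(0.4) ≈ 2.2255, r(1) ≈ 7.3891.
Sum = Δu · [r(-1.4) + r(-0.8) + r(-0.2) + r(0.4) + r(1)].
Sum ≈ 6.3286.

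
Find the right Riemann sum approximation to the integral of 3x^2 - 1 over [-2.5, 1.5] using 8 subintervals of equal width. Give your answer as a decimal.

12.5

Δx = (1.5 − (-2.5))/8 = 0.5.
Right endpoints: -2, -1.5, -1, -0.5, 0, 0.5, 1, 1.5.
f(-2) = 11, f(-1.5) = 5.75, f(-1) = 2, f(-0.5) = -0.25, f(0) = -1, f(0.5) = -0.25, f(1) = 2, f(1.5) = 5.75.
Sum = Δx · [f(-2) + f(-1.5) + f(-1) + ...].
Sum = 12.5.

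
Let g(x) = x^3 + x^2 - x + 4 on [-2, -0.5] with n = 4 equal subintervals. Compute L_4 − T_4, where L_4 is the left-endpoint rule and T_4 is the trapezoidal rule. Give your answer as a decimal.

-0.4921875

L_4 ≈ 5.92676.
T_4 ≈ 6.41895.
L_4 − T_4 = -0.4921875.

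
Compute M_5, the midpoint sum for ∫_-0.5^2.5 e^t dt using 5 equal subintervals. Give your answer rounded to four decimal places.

Δt = (2.5 − (-0.5))/5 = 0.6.
Midpoints: -0.2, 0.4, 1, 1.6, 2.2.
f(-0.2) ≈ 0.8187, f(0.4) ≈ 1.4918, f(1) ≈ 2.7183, f(1.6) ≈ 4.9530, f(2.2) ≈ 9.0250.
Sum = Δt · [f(-0.2) + f(0.4) + f(1) + f(1.6) + f(2.2)].
Sum ≈ 11.4041.

11.4041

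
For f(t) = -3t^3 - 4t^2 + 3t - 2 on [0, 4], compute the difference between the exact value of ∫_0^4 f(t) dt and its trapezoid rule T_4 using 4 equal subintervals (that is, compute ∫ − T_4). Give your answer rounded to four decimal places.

14.6667

Exact integral: ∫_0^4 f(t) dt ≈ -261.333333.
T_4 = -276.
Error ≈ -261.333333 − (-276) ≈ 14.6667.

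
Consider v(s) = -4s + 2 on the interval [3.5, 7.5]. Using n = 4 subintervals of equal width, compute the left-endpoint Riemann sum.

-72

Δs = (7.5 − 3.5)/4 = 1.
Left endpoints: 3.5, 4.5, 5.5, 6.5.
v(3.5) = -12, v(4.5) = -16, v(5.5) = -20, v(6.5) = -24.
Sum = Δs · [v(3.5) + v(4.5) + v(5.5) + v(6.5)].
Sum = -72.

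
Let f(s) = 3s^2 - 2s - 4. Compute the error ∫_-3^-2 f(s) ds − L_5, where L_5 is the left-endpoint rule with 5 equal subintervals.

Exact integral: ∫_-3^-2 f(s) ds = 20.
L_5 = 21.72.
Error = 20 − 21.72 = -1.72.

-1.72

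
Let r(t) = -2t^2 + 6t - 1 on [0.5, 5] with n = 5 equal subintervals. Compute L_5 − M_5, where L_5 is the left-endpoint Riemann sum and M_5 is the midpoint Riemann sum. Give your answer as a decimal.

L_5 = -4.59.
M_5 = -12.8925.
L_5 − M_5 = 8.3025.

8.3025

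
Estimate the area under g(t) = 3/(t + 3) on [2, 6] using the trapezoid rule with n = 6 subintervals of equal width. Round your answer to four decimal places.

Δt = (6 − 2)/6 = 2/3.
g(2) = 0.6, g(8/3) = 9/17, g(10/3) = 9/19, g(4) = 3/7, g(14/3) = 9/23, g(16/3) = 0.36, g(6) = 1/3.
T_6 = (Δt/2)·[g(t_0) + 2g(t_1) + ... + 2g(t_{5}) + g(t_6)].
Sum ≈ 1.7664.

1.7664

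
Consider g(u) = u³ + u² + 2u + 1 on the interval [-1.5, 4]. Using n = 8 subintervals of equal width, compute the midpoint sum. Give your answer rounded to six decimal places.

Δu = (4 − (-1.5))/8 = 0.6875.
Midpoints: -1.15625, -0.46875, 0.21875, 0.90625, 1.59375, 2.28125, 2.96875, 3.65625.
g(-1.15625) = -49853/32768, g(-0.46875) = 5873/32768, g(0.21875) = 49015/32768, g(0.90625) = 143461/32768, g(1.59375) = 353099/32768, g(2.28125) = 741817/32768, g(2.96875) = 1373503/32768, g(3.65625) = 2312045/32768.
Sum = Δu · [g(-1.15625) + g(-0.46875) + g(0.21875) + ...].
Sum ≈ 103.413696.

103.413696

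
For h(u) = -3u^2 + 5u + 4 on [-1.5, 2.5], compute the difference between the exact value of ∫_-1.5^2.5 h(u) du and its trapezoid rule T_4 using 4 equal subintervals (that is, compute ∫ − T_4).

Exact integral: ∫_-1.5^2.5 h(u) du = 7.
T_4 = 5.
Error = 7 − 5 = 2.

2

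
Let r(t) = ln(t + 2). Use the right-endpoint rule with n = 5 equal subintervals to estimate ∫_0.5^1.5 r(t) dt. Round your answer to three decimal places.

Δt = (1.5 − 0.5)/5 = 0.2.
Right endpoints: 0.7, 0.9, 1.1, 1.3, 1.5.
r(0.7) ≈ 0.993, r(0.9) ≈ 1.065, r(1.1) ≈ 1.131, r(1.3) ≈ 1.194, r(1.5) ≈ 1.253.
Sum = Δt · [r(0.7) + r(0.9) + r(1.1) + r(1.3) + r(1.5)].
Sum ≈ 1.127.

1.127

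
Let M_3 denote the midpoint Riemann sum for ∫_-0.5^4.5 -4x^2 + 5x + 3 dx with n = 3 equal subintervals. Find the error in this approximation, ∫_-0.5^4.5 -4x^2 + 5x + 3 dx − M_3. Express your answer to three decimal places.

-4.630

Exact integral: ∫_-0.5^4.5 f(x) dx ≈ -56.66667.
M_3 ≈ -52.03704.
Error ≈ -56.66667 − (-52.03704) ≈ -4.630.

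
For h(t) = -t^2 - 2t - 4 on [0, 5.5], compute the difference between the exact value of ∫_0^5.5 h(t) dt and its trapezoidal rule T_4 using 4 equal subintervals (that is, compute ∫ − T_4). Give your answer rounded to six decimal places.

Exact integral: ∫_0^5.5 h(t) dt ≈ -107.70833333.
T_4 = -109.44140625.
Error ≈ -107.70833333 − (-109.44140625) ≈ 1.733073.

1.733073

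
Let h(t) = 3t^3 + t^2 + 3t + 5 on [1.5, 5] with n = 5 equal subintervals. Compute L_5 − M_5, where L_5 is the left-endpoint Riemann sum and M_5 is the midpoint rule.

L_5 = 426.4225.
M_5 = 552.7965625.
L_5 − M_5 = -126.3740625.

-126.3740625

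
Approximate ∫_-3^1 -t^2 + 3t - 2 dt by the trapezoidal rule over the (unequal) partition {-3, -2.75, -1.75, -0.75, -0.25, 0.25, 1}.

-29.78125

Subinterval widths: 0.25, 1, 1, 0.5, 0.5, 0.75.
f(-3) = -20, f(-2.75) = -17.8125, f(-1.75) = -10.3125, f(-0.75) = -4.8125, f(-0.25) = -2.8125, f(0.25) = -1.3125, f(1) = 0.
On each subinterval the trapezoid contributes (Δt_i/2)·[f(t_{i-1}) + f(t_i)].
Sum = -29.78125.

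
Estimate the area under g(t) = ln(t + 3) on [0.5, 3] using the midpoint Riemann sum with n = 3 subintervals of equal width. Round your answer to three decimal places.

Δt = (3 − 0.5)/3 = 5/6.
Midpoints: 11/12, 1.75, 31/12.
g(11/12) ≈ 1.365, g(1.75) ≈ 1.558, g(31/12) ≈ 1.720.
Sum = Δt · [g(11/12) + g(1.75) + g(31/12)].
Sum ≈ 3.869.

3.869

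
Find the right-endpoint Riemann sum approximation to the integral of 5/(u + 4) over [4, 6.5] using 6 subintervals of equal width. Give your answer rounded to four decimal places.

1.3291

Δu = (6.5 − 4)/6 = 5/12.
Right endpoints: 53/12, 29/6, 5.25, 17/3, 73/12, 6.5.
f(53/12) = 60/101, f(29/6) = 30/53, f(5.25) = 20/37, f(17/3) = 15/29, f(73/12) = 60/121, f(6.5) = 10/21.
Sum = Δu · [f(53/12) + f(29/6) + f(5.25) + ...].
Sum ≈ 1.3291.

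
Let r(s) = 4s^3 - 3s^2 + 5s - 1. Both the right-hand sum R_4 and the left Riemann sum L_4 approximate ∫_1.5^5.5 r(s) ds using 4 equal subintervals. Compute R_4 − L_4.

588

R_4 = 1133.
L_4 = 545.
R_4 − L_4 = 588.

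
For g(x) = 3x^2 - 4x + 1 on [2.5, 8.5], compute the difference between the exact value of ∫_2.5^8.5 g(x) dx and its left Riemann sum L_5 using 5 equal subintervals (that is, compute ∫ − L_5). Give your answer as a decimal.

Exact integral: ∫_2.5^8.5 g(x) dx = 472.5.
L_5 = 372.42.
Error = 472.5 − 372.42 = 100.08.

100.08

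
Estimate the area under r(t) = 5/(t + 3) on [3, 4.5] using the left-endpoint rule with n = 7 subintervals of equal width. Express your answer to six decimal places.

Δt = (4.5 − 3)/7 = 3/14.
Left endpoints: 3, 45/14, 24/7, 51/14, 27/7, 57/14, 30/7.
r(3) = 5/6, r(45/14) = 70/87, r(24/7) = 7/9, r(51/14) = 70/93, r(27/7) = 35/48, r(57/14) = 70/99, r(30/7) = 35/51.
Sum = Δt · [r(3) + r(45/14) + r(24/7) + ...].
Sum ≈ 1.133766.

1.133766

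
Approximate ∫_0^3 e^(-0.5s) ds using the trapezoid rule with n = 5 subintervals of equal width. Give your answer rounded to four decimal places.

Δs = (3 − 0)/5 = 0.6.
f(0) ≈ 1.0000, f(0.6) ≈ 0.7408, f(1.2) ≈ 0.5488, f(1.8) ≈ 0.4066, f(2.4) ≈ 0.3012, f(3) ≈ 0.2231.
T_5 = (Δs/2)·[f(s_0) + 2f(s_1) + ... + 2f(s_{4}) + f(s_5)].
Sum ≈ 1.5654.

1.5654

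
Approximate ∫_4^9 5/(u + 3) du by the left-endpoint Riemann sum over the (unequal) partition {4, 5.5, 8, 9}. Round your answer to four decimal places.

Subinterval widths: 1.5, 2.5, 1.
Left endpoints: 4, 5.5, 8.
f(4) = 5/7, f(5.5) = 10/17, f(8) = 5/11.
Sum = Σ Δu_i · f(u_i).
Sum ≈ 2.9966.

2.9966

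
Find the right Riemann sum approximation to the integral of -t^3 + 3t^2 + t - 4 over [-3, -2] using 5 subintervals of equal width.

25.52

Δt = (-2 − (-3))/5 = 0.2.
Right endpoints: -2.8, -2.6, -2.4, -2.2, -2.
f(-2.8) = 38.672, f(-2.6) = 31.256, f(-2.4) = 24.704, f(-2.2) = 18.968, f(-2) = 14.
Sum = Δt · [f(-2.8) + f(-2.6) + f(-2.4) + f(-2.2) + f(-2)].
Sum = 25.52.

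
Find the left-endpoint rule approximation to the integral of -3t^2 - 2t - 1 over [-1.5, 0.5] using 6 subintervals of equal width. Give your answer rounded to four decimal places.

-3.9444

Δt = (0.5 − (-1.5))/6 = 1/3.
Left endpoints: -1.5, -7/6, -5/6, -0.5, -1/6, 1/6.
f(-1.5) = -4.75, f(-7/6) = -2.75, f(-5/6) = -17/12, f(-0.5) = -0.75, f(-1/6) = -0.75, f(1/6) = -17/12.
Sum = Δt · [f(-1.5) + f(-7/6) + f(-5/6) + ...].
Sum ≈ -3.9444.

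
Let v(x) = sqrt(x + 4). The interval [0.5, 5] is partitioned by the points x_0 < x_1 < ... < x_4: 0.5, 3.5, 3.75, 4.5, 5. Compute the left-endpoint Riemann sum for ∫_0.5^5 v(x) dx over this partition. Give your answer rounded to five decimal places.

10.59426

Subinterval widths: 3, 0.25, 0.75, 0.5.
Left endpoints: 0.5, 3.5, 3.75, 4.5.
v(0.5) ≈ 2.12132, v(3.5) ≈ 2.73861, v(3.75) ≈ 2.78388, v(4.5) ≈ 2.91548.
Sum = Σ Δx_i · v(x_i).
Sum ≈ 10.59426.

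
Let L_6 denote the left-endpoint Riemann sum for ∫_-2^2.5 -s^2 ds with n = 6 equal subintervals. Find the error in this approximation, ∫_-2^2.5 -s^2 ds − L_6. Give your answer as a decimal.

Exact integral: ∫_-2^2.5 f(s) ds = -7.875.
L_6 = -7.453125.
Error = -7.875 − (-7.453125) = -0.421875.

-0.421875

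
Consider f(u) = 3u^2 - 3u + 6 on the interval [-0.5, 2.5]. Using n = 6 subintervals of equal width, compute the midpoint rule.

Δu = (2.5 − (-0.5))/6 = 0.5.
Midpoints: -0.25, 0.25, 0.75, 1.25, 1.75, 2.25.
f(-0.25) = 6.9375, f(0.25) = 5.4375, f(0.75) = 5.4375, f(1.25) = 6.9375, f(1.75) = 9.9375, f(2.25) = 14.4375.
Sum = Δu · [f(-0.25) + f(0.25) + f(0.75) + ...].
Sum = 24.5625.

24.5625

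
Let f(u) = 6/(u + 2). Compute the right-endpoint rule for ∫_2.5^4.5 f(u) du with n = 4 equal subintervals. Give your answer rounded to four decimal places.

2.1070

Δu = (4.5 − 2.5)/4 = 0.5.
Right endpoints: 3, 3.5, 4, 4.5.
f(3) = 1.2, f(3.5) = 12/11, f(4) = 1, f(4.5) = 12/13.
Sum = Δu · [f(3) + f(3.5) + f(4) + f(4.5)].
Sum ≈ 2.1070.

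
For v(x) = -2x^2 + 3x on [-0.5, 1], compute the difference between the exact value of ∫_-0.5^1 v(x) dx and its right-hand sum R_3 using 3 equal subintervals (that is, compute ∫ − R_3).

-0.625

Exact integral: ∫_-0.5^1 v(x) dx = 0.375.
R_3 = 1.
Error = 0.375 − 1 = -0.625.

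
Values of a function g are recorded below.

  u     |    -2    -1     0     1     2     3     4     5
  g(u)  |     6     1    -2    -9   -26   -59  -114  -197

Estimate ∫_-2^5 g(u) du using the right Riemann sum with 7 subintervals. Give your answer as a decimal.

-406

Δu = 1.
Sum = 1·[1 + (-2) + (-9) + (-26) + (-59) + (-114) + (-197)] = -406.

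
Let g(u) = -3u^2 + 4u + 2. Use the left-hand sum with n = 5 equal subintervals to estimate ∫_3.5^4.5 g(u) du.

Δu = (4.5 − 3.5)/5 = 0.2.
Left endpoints: 3.5, 3.7, 3.9, 4.1, 4.3.
g(3.5) = -20.75, g(3.7) = -24.27, g(3.9) = -28.03, g(4.1) = -32.03, g(4.3) = -36.27.
Sum = Δu · [g(3.5) + g(3.7) + g(3.9) + g(4.1) + g(4.3)].
Sum = -28.27.

-28.27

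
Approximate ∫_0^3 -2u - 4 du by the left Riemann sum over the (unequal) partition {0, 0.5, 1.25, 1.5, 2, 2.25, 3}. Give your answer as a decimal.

Subinterval widths: 0.5, 0.75, 0.25, 0.5, 0.25, 0.75.
Left endpoints: 0, 0.5, 1.25, 1.5, 2, 2.25.
f(0) = -4, f(0.5) = -5, f(1.25) = -6.5, f(1.5) = -7, f(2) = -8, f(2.25) = -8.5.
Sum = Σ Δu_i · f(u_i).
Sum = -19.25.

-19.25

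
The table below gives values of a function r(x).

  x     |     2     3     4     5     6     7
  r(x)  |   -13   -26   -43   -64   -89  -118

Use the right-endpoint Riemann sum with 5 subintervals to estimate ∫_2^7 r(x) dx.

-340

Δx = 1.
Sum = 1·[(-26) + (-43) + (-64) + (-89) + (-118)] = -340.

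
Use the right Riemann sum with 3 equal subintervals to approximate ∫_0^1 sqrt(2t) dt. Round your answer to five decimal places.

Δt = (1 − 0)/3 = 1/3.
Right endpoints: 1/3, 2/3, 1.
f(1/3) ≈ 0.81650, f(2/3) ≈ 1.15470, f(1) ≈ 1.41421.
Sum = Δt · [f(1/3) + f(2/3) + f(1)].
Sum ≈ 1.12847.

1.12847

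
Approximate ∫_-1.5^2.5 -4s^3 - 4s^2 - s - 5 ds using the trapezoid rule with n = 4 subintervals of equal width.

Δs = (2.5 − (-1.5))/4 = 1.
f(-1.5) = 1, f(-0.5) = -5, f(0.5) = -7, f(1.5) = -29, f(2.5) = -95.
T_4 = (Δs/2)·[f(s_0) + 2f(s_1) + 2f(s_2) + 2f(s_3) + f(s_4)].
Sum = -88.

-88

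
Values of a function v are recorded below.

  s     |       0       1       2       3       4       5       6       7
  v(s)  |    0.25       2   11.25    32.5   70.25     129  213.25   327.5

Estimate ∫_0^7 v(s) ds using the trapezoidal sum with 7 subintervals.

622.125

Δs = 1.
T_7 = (1/2)·[0.25 + 2·2 + 2·11.25 + 2·32.5 + 2·70.25 + 2·129 + 2·213.25 + 327.5] = 622.125.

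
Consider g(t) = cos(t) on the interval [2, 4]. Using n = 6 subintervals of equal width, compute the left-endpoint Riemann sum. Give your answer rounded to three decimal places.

Δt = (4 − 2)/6 = 1/3.
Left endpoints: 2, 7/3, 8/3, 3, 10/3, 11/3.
g(2) ≈ -0.416, g(7/3) ≈ -0.691, g(8/3) ≈ -0.889, g(3) ≈ -0.990, g(10/3) ≈ -0.982, g(11/3) ≈ -0.865.
Sum = Δt · [g(2) + g(7/3) + g(8/3) + ...].
Sum ≈ -1.611.

-1.611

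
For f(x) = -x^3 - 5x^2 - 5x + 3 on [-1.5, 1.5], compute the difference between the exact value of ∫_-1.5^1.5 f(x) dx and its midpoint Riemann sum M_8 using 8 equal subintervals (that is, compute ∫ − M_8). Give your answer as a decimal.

Exact integral: ∫_-1.5^1.5 f(x) dx = -2.25.
M_8 = -2.07421875.
Error = -2.25 − (-2.07421875) = -0.17578125.

-0.17578125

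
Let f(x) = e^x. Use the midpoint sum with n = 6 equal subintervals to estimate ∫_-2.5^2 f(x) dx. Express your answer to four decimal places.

7.1385

Δx = (2 − (-2.5))/6 = 0.75.
Midpoints: -2.125, -1.375, -0.625, 0.125, 0.875, 1.625.
f(-2.125) ≈ 0.1194, f(-1.375) ≈ 0.2528, f(-0.625) ≈ 0.5353, f(0.125) ≈ 1.1331, f(0.875) ≈ 2.3989, f(1.625) ≈ 5.0784.
Sum = Δx · [f(-2.125) + f(-1.375) + f(-0.625) + ...].
Sum ≈ 7.1385.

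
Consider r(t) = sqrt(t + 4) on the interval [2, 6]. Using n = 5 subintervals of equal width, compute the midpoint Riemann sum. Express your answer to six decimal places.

Δt = (6 − 2)/5 = 0.8.
Midpoints: 2.4, 3.2, 4, 4.8, 5.6.
r(2.4) ≈ 2.529822, r(3.2) ≈ 2.683282, r(4) ≈ 2.828427, r(4.8) ≈ 2.966479, r(5.6) ≈ 3.098387.
Sum = Δt · [r(2.4) + r(3.2) + r(4) + r(4.8) + r(5.6)].
Sum ≈ 11.285118.

11.285118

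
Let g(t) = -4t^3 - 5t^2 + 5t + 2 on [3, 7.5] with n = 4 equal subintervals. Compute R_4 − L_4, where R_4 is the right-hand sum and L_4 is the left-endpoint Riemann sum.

R_4 = -4687.3125.
L_4 = -2669.90625.
R_4 − L_4 = -2017.40625.

-2017.40625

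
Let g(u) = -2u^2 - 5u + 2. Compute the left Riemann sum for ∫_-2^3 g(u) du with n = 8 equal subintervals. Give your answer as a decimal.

Δu = (3 − (-2))/8 = 0.625.
Left endpoints: -2, -1.375, -0.75, -0.125, 0.5, 1.125, 1.75, 2.375.
g(-2) = 4, g(-1.375) = 5.09375, g(-0.75) = 4.625, g(-0.125) = 2.59375, g(0.5) = -1, g(1.125) = -6.15625, g(1.75) = -12.875, g(2.375) = -21.15625.
Sum = Δu · [g(-2) + g(-1.375) + g(-0.75) + ...].
Sum = -15.546875.

-15.546875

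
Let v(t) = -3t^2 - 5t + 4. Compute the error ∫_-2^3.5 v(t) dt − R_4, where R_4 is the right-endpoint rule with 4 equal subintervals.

41.12109375

Exact integral: ∫_-2^3.5 v(t) dt = -49.5.
R_4 = -90.62109375.
Error = -49.5 − (-90.62109375) = 41.12109375.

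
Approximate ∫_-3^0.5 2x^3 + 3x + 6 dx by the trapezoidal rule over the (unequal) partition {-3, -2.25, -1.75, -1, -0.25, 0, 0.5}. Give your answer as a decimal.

-34.765625

Subinterval widths: 0.75, 0.5, 0.75, 0.75, 0.25, 0.5.
f(-3) = -57, f(-2.25) = -23.53125, f(-1.75) = -9.96875, f(-1) = 1, f(-0.25) = 5.21875, f(0) = 6, f(0.5) = 7.75.
On each subinterval the trapezoid contributes (Δx_i/2)·[f(x_{i-1}) + f(x_i)].
Sum = -34.765625.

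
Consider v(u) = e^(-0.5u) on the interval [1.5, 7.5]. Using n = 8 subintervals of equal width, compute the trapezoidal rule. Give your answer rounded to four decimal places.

0.9082

Δu = (7.5 − 1.5)/8 = 0.75.
v(1.5) ≈ 0.4724, v(2.25) ≈ 0.3247, v(3) ≈ 0.2231, v(3.75) ≈ 0.1534, v(4.5) ≈ 0.1054, v(5.25) ≈ 0.0724, v(6) ≈ 0.0498, v(6.75) ≈ 0.0342, v(7.5) ≈ 0.0235.
T_8 = (Δu/2)·[v(u_0) + 2v(u_1) + ... + 2v(u_{7}) + v(u_8)].
Sum ≈ 0.9082.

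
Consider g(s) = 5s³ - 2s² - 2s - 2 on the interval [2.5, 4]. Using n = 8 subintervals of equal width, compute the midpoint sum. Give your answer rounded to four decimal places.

225.9664

Δs = (4 − 2.5)/8 = 0.1875.
Midpoints: 2.59375, 2.78125, 2.96875, 3.15625, 3.34375, 3.53125, 3.71875, 3.90625.
g(2.59375) = 2182519/32768, g(2.78125) = 2770093/32768, g(2.96875) = 3449179/32768, g(3.15625) = 4226257/32768, g(3.34375) = 5107807/32768, g(3.53125) = 6100309/32768, g(3.71875) = 7210243/32768, g(3.90625) = 8444089/32768.
Sum = Δs · [g(2.59375) + g(2.78125) + g(2.96875) + ...].
Sum ≈ 225.9664.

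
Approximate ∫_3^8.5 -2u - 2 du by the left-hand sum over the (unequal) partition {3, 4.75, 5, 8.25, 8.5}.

Subinterval widths: 1.75, 0.25, 3.25, 0.25.
Left endpoints: 3, 4.75, 5, 8.25.
f(3) = -8, f(4.75) = -11.5, f(5) = -12, f(8.25) = -18.5.
Sum = Σ Δu_i · f(u_i).
Sum = -60.5.

-60.5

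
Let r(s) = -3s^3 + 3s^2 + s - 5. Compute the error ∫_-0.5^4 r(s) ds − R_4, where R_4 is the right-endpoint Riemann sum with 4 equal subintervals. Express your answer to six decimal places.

91.204102

Exact integral: ∫_-0.5^4 r(s) ds = -142.453125.
R_4 ≈ -233.65722656.
Error ≈ -142.453125 − (-233.65722656) ≈ 91.204102.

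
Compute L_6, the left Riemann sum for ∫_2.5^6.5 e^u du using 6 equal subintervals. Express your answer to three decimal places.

Δu = (6.5 − 2.5)/6 = 2/3.
Left endpoints: 2.5, 19/6, 23/6, 4.5, 31/6, 35/6.
f(2.5) ≈ 12.182, f(19/6) ≈ 23.728, f(23/6) ≈ 46.216, f(4.5) ≈ 90.017, f(31/6) ≈ 175.329, f(35/6) ≈ 341.495.
Sum = Δu · [f(2.5) + f(19/6) + f(23/6) + ...].
Sum ≈ 459.313.

459.313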